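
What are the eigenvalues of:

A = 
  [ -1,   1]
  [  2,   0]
λ = 1, -2

tr(A) = -1, det(A) = -2
Characteristic polynomial: λ² - tr(A)λ + det(A) = λ² + λ - 2
λ² + λ - 2 = (λ + 2)(λ - 1)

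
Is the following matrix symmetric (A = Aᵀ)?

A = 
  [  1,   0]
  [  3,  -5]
No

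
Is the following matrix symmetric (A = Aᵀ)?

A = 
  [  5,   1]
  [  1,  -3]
Yes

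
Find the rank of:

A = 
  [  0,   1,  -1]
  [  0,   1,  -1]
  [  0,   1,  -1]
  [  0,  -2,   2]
Row reduce:
R2 → R2 - (1)·R1
R3 → R3 - (1)·R1
R4 → R4 + (2)·R1
REF = 
  [  0,   1,  -1]
  [  0,   0,   0]
  [  0,   0,   0]
  [  0,   0,   0]
Pivot columns: 2 → 1 pivot.

rank(A) = 1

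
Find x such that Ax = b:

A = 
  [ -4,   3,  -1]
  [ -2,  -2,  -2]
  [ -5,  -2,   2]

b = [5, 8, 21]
Row reduce the augmented matrix [A|b]:
R2 → R2 - (1/2)·R1
R3 → R3 - (5/4)·R1
R3 → R3 - (23/14)·R2
REF = 
  [  -4,    3,   -1,    5]
  [   0, -7/2, -3/2, 11/2]
  [   0,    0, 40/7, 40/7]

Back-substitution:
x₃ = (40/7) / (40/7) = 1
x₂ = (11/2 - (-3/2)(1)) / (-7/2) = -2
x₁ = (5 - (3)(-2) - (-1)(1)) / (-4) = -3

x = [-3, -2, 1]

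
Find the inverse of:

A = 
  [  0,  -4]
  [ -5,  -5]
det(A) = (0)(-5) - (-4)(-5) = -20
For a 2×2 matrix, A⁻¹ = (1/det(A)) · [[d, -b], [-c, a]]
    = (-1/20) · [[-5, 4], [5, 0]]

A⁻¹ = 
  [ 1/4, -1/5]
  [-1/4,    0]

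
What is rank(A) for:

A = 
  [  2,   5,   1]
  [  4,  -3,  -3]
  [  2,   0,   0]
rank(A) = 3

Row reduce:
R2 → R2 - (2)·R1
R3 → R3 - (1)·R1
R3 → R3 - (5/13)·R2
REF = 
  [    2,     5,     1]
  [    0,   -13,    -5]
  [    0,     0, 12/13]
Pivot columns: 1, 2, 3 → 3 pivots.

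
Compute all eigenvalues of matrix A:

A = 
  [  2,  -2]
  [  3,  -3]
λ = 0, -1

tr(A) = -1, det(A) = 0
Characteristic polynomial: λ² - tr(A)λ + det(A) = λ² + λ
λ² + λ = λ(λ + 1)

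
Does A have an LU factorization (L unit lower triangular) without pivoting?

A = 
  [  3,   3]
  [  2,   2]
Yes.
A[1,1] = 3 ≠ 0, so Gaussian elimination proceeds without a row swap: multiplier ℓ₂₁ = (2)/(3) = 2/3, and U[2,2] = 2 - (2/3)(3) = 0.
L = 
  [  1,   0]
  [2/3,   1]
U = 
  [  3,   3]
  [  0,   0]
Check row 2 of LU: [(2/3)(3), (2/3)(3) + 0] = [2, 2] = row 2 of A ✓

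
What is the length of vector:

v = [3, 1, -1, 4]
5.196

||v||₂ = √((3)² + (1)² + (-1)² + (4)²) = √27 = 5.196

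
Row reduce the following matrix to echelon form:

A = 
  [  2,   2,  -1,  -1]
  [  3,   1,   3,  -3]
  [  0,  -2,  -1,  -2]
Row operations:
R2 → R2 - (3/2)·R1
R3 → R3 - (1)·R2

Resulting echelon form:
REF = 
  [    2,     2,    -1,    -1]
  [    0,    -2,   9/2,  -3/2]
  [    0,     0, -11/2,  -1/2]

Rank = 3 (number of non-zero pivot rows).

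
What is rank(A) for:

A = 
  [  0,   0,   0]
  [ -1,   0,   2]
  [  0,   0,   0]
rank(A) = 1

Row reduce:
Swap R1 ↔ R2
REF = 
  [ -1,   0,   2]
  [  0,   0,   0]
  [  0,   0,   0]
Pivot columns: 1 → 1 pivot.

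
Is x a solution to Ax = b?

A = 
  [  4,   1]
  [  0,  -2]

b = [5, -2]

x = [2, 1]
No

Ax = [9, -2] ≠ b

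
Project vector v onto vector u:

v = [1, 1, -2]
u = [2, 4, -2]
v·u = (1)(2) + (1)(4) + (-2)(-2) = 10
u·u = (2)² + (4)² + (-2)² = 24
proj_u(v) = (v·u / u·u) × u = (10/24) × u = (5/12) × u

proj_u(v) = [5/6, 5/3, -5/6]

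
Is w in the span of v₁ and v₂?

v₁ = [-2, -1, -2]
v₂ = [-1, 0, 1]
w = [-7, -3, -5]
Yes

Form the augmented matrix and row-reduce:
[v₁|v₂|w] = 
  [ -2,  -1,  -7]
  [ -1,   0,  -3]
  [ -2,   1,  -5]
R2 → R2 - (1/2)·R1
R3 → R3 - (1)·R1
R3 → R3 - (4)·R2
REF = 
  [ -2,  -1,  -7]
  [  0, 1/2, 1/2]
  [  0,   0,   0]

No row of the form [0 0 | nonzero], so the system is consistent. Back-substitution gives c₁ = 3, c₂ = 1: w = (3)·v₁ + (1)·v₂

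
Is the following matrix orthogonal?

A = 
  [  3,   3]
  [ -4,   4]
No

AᵀA = 
  [ 25,  -7]
  [ -7,  25]
≠ I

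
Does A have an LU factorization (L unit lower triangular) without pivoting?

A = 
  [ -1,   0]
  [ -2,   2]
Yes.
A[1,1] = -1 ≠ 0, so Gaussian elimination proceeds without a row swap: multiplier ℓ₂₁ = (-2)/(-1) = 2, and U[2,2] = 2 - (2)(0) = 2.
L = 
  [  1,   0]
  [  2,   1]
U = 
  [ -1,   0]
  [  0,   2]
Check row 2 of LU: [(2)(-1), (2)(0) + 2] = [-2, 2] = row 2 of A ✓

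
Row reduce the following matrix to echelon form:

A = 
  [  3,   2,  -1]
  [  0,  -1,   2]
Row operations:
No row operations needed (already in echelon form).

Resulting echelon form:
REF = 
  [  3,   2,  -1]
  [  0,  -1,   2]

Rank = 2 (number of non-zero pivot rows).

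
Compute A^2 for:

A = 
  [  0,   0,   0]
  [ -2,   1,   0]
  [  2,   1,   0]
A² = A·A:
A²[1,1] = (0)(0) + (0)(-2) + (0)(2) = 0
A²[1,2] = (0)(0) + (0)(1) + (0)(1) = 0
A²[1,3] = (0)(0) + (0)(0) + (0)(0) = 0
A²[2,1] = (-2)(0) + (1)(-2) + (0)(2) = -2
A²[2,2] = (-2)(0) + (1)(1) + (0)(1) = 1
A²[2,3] = (-2)(0) + (1)(0) + (0)(0) = 0
A²[3,1] = (2)(0) + (1)(-2) + (0)(2) = -2
A²[3,2] = (2)(0) + (1)(1) + (0)(1) = 1
A²[3,3] = (2)(0) + (1)(0) + (0)(0) = 0
A² = 
  [  0,   0,   0]
  [ -2,   1,   0]
  [ -2,   1,   0]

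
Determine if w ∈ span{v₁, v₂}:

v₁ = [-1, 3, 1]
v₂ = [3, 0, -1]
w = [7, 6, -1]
Yes

Form the augmented matrix and row-reduce:
[v₁|v₂|w] = 
  [ -1,   3,   7]
  [  3,   0,   6]
  [  1,  -1,  -1]
R2 → R2 + (3)·R1
R3 → R3 + (1)·R1
R3 → R3 - (2/9)·R2
REF = 
  [ -1,   3,   7]
  [  0,   9,  27]
  [  0,   0,   0]

No row of the form [0 0 | nonzero], so the system is consistent. Back-substitution gives c₁ = 2, c₂ = 3: w = (2)·v₁ + (3)·v₂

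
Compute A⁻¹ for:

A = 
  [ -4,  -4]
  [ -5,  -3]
det(A) = (-4)(-3) - (-4)(-5) = -8
For a 2×2 matrix, A⁻¹ = (1/det(A)) · [[d, -b], [-c, a]]
    = (-1/8) · [[-3, 4], [5, -4]]

A⁻¹ = 
  [ 3/8, -1/2]
  [-5/8,  1/2]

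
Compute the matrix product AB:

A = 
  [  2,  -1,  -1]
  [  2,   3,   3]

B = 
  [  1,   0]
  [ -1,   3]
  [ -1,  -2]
AB = 
  [  4,  -1]
  [ -4,   3]

A is 2×3 and B is 3×2, so AB is 2×2. Each entry is (row of A)·(column of B):
AB[1,1] = (2)(1) + (-1)(-1) + (-1)(-1) = 4
AB[1,2] = (2)(0) + (-1)(3) + (-1)(-2) = -1
AB[2,1] = (2)(1) + (3)(-1) + (3)(-1) = -4
AB[2,2] = (2)(0) + (3)(3) + (3)(-2) = 3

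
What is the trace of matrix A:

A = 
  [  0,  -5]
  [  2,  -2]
-2

tr(A) = 0 + -2 = -2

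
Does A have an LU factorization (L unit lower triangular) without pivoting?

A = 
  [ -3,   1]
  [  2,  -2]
Yes.
A[1,1] = -3 ≠ 0, so Gaussian elimination proceeds without a row swap: multiplier ℓ₂₁ = (2)/(-3) = -2/3, and U[2,2] = -2 - (-2/3)(1) = -4/3.
L = 
  [   1,    0]
  [-2/3,    1]
U = 
  [  -3,    1]
  [   0, -4/3]
Check row 2 of LU: [(-2/3)(-3), (-2/3)(1) + (-4/3)] = [2, -2] = row 2 of A ✓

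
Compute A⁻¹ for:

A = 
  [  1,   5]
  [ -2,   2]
det(A) = (1)(2) - (5)(-2) = 12
For a 2×2 matrix, A⁻¹ = (1/det(A)) · [[d, -b], [-c, a]]
    = (1/12) · [[2, -5], [2, 1]]

A⁻¹ = 
  [  1/6, -5/12]
  [  1/6,  1/12]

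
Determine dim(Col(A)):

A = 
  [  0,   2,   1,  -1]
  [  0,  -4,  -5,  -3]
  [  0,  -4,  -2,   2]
dim(Col(A)) = 2

Row reduce:
R2 → R2 + (2)·R1
R3 → R3 + (2)·R1
REF = 
  [  0,   2,   1,  -1]
  [  0,   0,  -3,  -5]
  [  0,   0,   0,   0]
Pivot columns: 2, 3 → 2 pivots.
dim(Col(A)) = number of pivot columns = 2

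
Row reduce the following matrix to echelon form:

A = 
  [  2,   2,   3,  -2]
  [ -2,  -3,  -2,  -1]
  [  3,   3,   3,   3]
Row operations:
R2 → R2 + (1)·R1
R3 → R3 - (3/2)·R1

Resulting echelon form:
REF = 
  [   2,    2,    3,   -2]
  [   0,   -1,    1,   -3]
  [   0,    0, -3/2,    6]

Rank = 3 (number of non-zero pivot rows).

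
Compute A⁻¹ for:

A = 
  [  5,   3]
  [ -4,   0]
det(A) = (5)(0) - (3)(-4) = 12
For a 2×2 matrix, A⁻¹ = (1/det(A)) · [[d, -b], [-c, a]]
    = (1/12) · [[0, -3], [4, 5]]

A⁻¹ = 
  [   0, -1/4]
  [ 1/3, 5/12]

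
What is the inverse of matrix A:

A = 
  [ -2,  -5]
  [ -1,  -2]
det(A) = (-2)(-2) - (-5)(-1) = -1
For a 2×2 matrix, A⁻¹ = (1/det(A)) · [[d, -b], [-c, a]]
    = (-1) · [[-2, 5], [1, -2]]

A⁻¹ = 
  [  2,  -5]
  [ -1,   2]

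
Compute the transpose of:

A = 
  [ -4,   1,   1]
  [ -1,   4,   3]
Aᵀ = 
  [ -4,  -1]
  [  1,   4]
  [  1,   3]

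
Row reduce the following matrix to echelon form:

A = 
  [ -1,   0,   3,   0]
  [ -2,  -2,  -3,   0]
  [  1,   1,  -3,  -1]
Row operations:
R2 → R2 - (2)·R1
R3 → R3 + (1)·R1
R3 → R3 + (1/2)·R2

Resulting echelon form:
REF = 
  [  -1,    0,    3,    0]
  [   0,   -2,   -9,    0]
  [   0,    0, -9/2,   -1]

Rank = 3 (number of non-zero pivot rows).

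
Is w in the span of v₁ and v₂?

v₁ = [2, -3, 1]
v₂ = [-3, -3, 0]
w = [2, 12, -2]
Yes

Form the augmented matrix and row-reduce:
[v₁|v₂|w] = 
  [  2,  -3,   2]
  [ -3,  -3,  12]
  [  1,   0,  -2]
R2 → R2 + (3/2)·R1
R3 → R3 - (1/2)·R1
R3 → R3 + (1/5)·R2
REF = 
  [    2,    -3,     2]
  [    0, -15/2,    15]
  [    0,     0,     0]

No row of the form [0 0 | nonzero], so the system is consistent. Back-substitution gives c₁ = -2, c₂ = -2: w = (-2)·v₁ + (-2)·v₂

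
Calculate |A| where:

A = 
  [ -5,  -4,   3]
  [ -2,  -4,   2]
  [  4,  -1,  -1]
0

Cofactor expansion along row 1:
det(A) = (-5)·((-4)(-1) - (2)(-1)) - (-4)·((-2)(-1) - (2)(4)) + (3)·((-2)(-1) - (-4)(4))
  = (-5)(6) - (-4)(-6) + (3)(18)
  = 0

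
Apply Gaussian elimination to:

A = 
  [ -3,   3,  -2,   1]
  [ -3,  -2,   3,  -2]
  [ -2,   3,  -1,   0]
Row operations:
R2 → R2 - (1)·R1
R3 → R3 - (2/3)·R1
R3 → R3 + (1/5)·R2

Resulting echelon form:
REF = 
  [    -3,      3,     -2,      1]
  [     0,     -5,      5,     -3]
  [     0,      0,    4/3, -19/15]

Rank = 3 (number of non-zero pivot rows).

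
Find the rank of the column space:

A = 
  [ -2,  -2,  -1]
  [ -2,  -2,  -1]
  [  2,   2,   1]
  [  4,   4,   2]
Row reduce:
R2 → R2 - (1)·R1
R3 → R3 + (1)·R1
R4 → R4 + (2)·R1
REF = 
  [ -2,  -2,  -1]
  [  0,   0,   0]
  [  0,   0,   0]
  [  0,   0,   0]
Pivot columns: 1 → 1 pivot.
dim(Col(A)) = number of pivot columns = 1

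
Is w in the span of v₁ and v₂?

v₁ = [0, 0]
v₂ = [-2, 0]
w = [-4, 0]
Yes

Form the augmented matrix and row-reduce:
[v₁|v₂|w] = 
  [  0,  -2,  -4]
  [  0,   0,   0]
(already in echelon form — no row operations needed)

No row of the form [0 0 | nonzero], so the system is consistent. Back-substitution gives c₁ = 0, c₂ = 2: w = (0)·v₁ + (2)·v₂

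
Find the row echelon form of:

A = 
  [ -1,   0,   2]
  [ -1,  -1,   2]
Row operations:
R2 → R2 - (1)·R1

Resulting echelon form:
REF = 
  [ -1,   0,   2]
  [  0,  -1,   0]

Rank = 2 (number of non-zero pivot rows).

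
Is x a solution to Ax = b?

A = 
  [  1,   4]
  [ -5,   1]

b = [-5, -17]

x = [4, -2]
No

Ax = [-4, -22] ≠ b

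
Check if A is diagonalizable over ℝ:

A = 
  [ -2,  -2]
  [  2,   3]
Yes

tr(A) = 1, det(A) = -2
Characteristic polynomial: λ² - tr(A)λ + det(A) = λ² - λ - 2
λ² - λ - 2 = (λ + 1)(λ - 2)
Eigenvalues: 2, -1
λ=-1: alg. mult. = 1, geom. mult. = 2 - rank(A - (-1)I) = 2 - 1 = 1
λ=2: alg. mult. = 1, geom. mult. = 2 - rank(A - (2)I) = 2 - 1 = 1
Sum of geometric multiplicities equals n, so A has n independent eigenvectors.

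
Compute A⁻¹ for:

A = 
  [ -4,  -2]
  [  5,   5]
det(A) = (-4)(5) - (-2)(5) = -10
For a 2×2 matrix, A⁻¹ = (1/det(A)) · [[d, -b], [-c, a]]
    = (-1/10) · [[5, 2], [-5, -4]]

A⁻¹ = 
  [-1/2, -1/5]
  [ 1/2,  2/5]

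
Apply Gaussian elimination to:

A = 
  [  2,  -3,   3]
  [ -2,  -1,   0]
Row operations:
R2 → R2 + (1)·R1

Resulting echelon form:
REF = 
  [  2,  -3,   3]
  [  0,  -4,   3]

Rank = 2 (number of non-zero pivot rows).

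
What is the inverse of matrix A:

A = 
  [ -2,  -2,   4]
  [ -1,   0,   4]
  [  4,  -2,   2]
det(A) = (-2)·((0)(2) - (4)(-2)) - (-2)·((-1)(2) - (4)(4)) + (4)·((-1)(-2) - (0)(4))
  = (-2)(8) - (-2)(-18) + (4)(2)
  = -44
det(A) = -44 ≠ 0, so A is invertible.

Cofactors Cᵢⱼ = (-1)ⁱ⁺ʲ·Mᵢⱼ:
C = 
  [  8,  18,   2]
  [ -4, -20, -12]
  [ -8,   4,  -2]

adj(A) = Cᵀ:
adj(A) = 
  [  8,  -4,  -8]
  [ 18, -20,   4]
  [  2, -12,  -2]

A⁻¹ = (-1/44) · adj(A):
A⁻¹ = 
  [-2/11,  1/11,  2/11]
  [-9/22,  5/11, -1/11]
  [-1/22,  3/11,  1/22]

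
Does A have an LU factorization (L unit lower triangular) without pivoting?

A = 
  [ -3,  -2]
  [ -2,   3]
Yes.
A[1,1] = -3 ≠ 0, so Gaussian elimination proceeds without a row swap: multiplier ℓ₂₁ = (-2)/(-3) = 2/3, and U[2,2] = 3 - (2/3)(-2) = 13/3.
L = 
  [  1,   0]
  [2/3,   1]
U = 
  [  -3,   -2]
  [   0, 13/3]
Check row 2 of LU: [(2/3)(-3), (2/3)(-2) + (13/3)] = [-2, 3] = row 2 of A ✓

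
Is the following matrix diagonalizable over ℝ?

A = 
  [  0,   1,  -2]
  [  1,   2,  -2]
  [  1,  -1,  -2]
No

Characteristic polynomial: det(λI - A) = λ³ - 5λ - 6
By the rational root theorem any rational root is an integer dividing 6; none of those is a root, so p(λ) has no rational roots and hence (being an irreducible cubic) no repeated roots.
Discriminant of the cubic: Δ = -472
Δ < 0 ⇒ one real eigenvalue and a complex-conjugate pair: λ ≈ 2.689, -1.345 + 0.6507i, -1.345 - 0.6507i
Has complex eigenvalues (not diagonalizable over ℝ).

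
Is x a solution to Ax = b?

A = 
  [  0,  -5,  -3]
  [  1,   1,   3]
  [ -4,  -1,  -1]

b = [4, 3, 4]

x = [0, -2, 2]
No

Ax = [4, 4, 0] ≠ b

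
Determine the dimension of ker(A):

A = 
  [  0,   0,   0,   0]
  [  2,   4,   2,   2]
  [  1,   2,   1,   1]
nullity(A) = 3

Row reduce:
Swap R1 ↔ R2
R3 → R3 - (1/2)·R1
REF = 
  [  2,   4,   2,   2]
  [  0,   0,   0,   0]
  [  0,   0,   0,   0]
Pivot columns: 1 → 1 pivot.
rank(A) = 1, so nullity(A) = 4 - 1 = 3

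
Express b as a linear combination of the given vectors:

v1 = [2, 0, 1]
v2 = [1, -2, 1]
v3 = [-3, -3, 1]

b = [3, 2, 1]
c1 = 2, c2 = -1, c3 = 0

b = 2·v1 + -1·v2 + 0·v3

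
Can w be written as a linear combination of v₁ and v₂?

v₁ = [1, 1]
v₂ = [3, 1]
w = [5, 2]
Yes

Form the augmented matrix and row-reduce:
[v₁|v₂|w] = 
  [  1,   3,   5]
  [  1,   1,   2]
R2 → R2 - (1)·R1
REF = 
  [  1,   3,   5]
  [  0,  -2,  -3]

No row of the form [0 0 | nonzero], so the system is consistent. Back-substitution gives c₁ = 1/2, c₂ = 3/2: w = (1/2)·v₁ + (3/2)·v₂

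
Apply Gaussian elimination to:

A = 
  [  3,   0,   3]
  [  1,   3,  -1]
Row operations:
R2 → R2 - (1/3)·R1

Resulting echelon form:
REF = 
  [  3,   0,   3]
  [  0,   3,  -2]

Rank = 2 (number of non-zero pivot rows).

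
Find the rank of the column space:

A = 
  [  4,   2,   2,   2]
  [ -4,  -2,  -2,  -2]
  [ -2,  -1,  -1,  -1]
dim(Col(A)) = 1

Row reduce:
R2 → R2 + (1)·R1
R3 → R3 + (1/2)·R1
REF = 
  [  4,   2,   2,   2]
  [  0,   0,   0,   0]
  [  0,   0,   0,   0]
Pivot columns: 1 → 1 pivot.
dim(Col(A)) = number of pivot columns = 1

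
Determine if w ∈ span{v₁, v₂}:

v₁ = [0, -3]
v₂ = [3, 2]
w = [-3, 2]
Yes

Form the augmented matrix and row-reduce:
[v₁|v₂|w] = 
  [  0,   3,  -3]
  [ -3,   2,   2]
Swap R1 ↔ R2
REF = 
  [ -3,   2,   2]
  [  0,   3,  -3]

No row of the form [0 0 | nonzero], so the system is consistent. Back-substitution gives c₁ = -4/3, c₂ = -1: w = (-4/3)·v₁ + (-1)·v₂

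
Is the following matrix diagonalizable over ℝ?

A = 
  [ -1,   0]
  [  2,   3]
Yes

tr(A) = 2, det(A) = -3
Characteristic polynomial: λ² - tr(A)λ + det(A) = λ² - 2λ - 3
λ² - 2λ - 3 = (λ + 1)(λ - 3)
Eigenvalues: 3, -1
λ=-1: alg. mult. = 1, geom. mult. = 2 - rank(A - (-1)I) = 2 - 1 = 1
λ=3: alg. mult. = 1, geom. mult. = 2 - rank(A - (3)I) = 2 - 1 = 1
Sum of geometric multiplicities equals n, so A has n independent eigenvectors.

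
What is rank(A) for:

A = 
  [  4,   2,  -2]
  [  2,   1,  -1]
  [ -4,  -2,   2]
rank(A) = 1

Row reduce:
R2 → R2 - (1/2)·R1
R3 → R3 + (1)·R1
REF = 
  [  4,   2,  -2]
  [  0,   0,   0]
  [  0,   0,   0]
Pivot columns: 1 → 1 pivot.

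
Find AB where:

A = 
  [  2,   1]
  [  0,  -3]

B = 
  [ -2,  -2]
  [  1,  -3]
AB = 
  [ -3,  -7]
  [ -3,   9]

A is 2×2 and B is 2×2, so AB is 2×2. Each entry is (row of A)·(column of B):
AB[1,1] = (2)(-2) + (1)(1) = -3
AB[1,2] = (2)(-2) + (1)(-3) = -7
AB[2,1] = (0)(-2) + (-3)(1) = -3
AB[2,2] = (0)(-2) + (-3)(-3) = 9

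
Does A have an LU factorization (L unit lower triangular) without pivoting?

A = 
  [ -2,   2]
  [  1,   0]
Yes.
A[1,1] = -2 ≠ 0, so Gaussian elimination proceeds without a row swap: multiplier ℓ₂₁ = (1)/(-2) = -1/2, and U[2,2] = 0 - (-1/2)(2) = 1.
L = 
  [   1,    0]
  [-1/2,    1]
U = 
  [ -2,   2]
  [  0,   1]
Check row 2 of LU: [(-1/2)(-2), (-1/2)(2) + 1] = [1, 0] = row 2 of A ✓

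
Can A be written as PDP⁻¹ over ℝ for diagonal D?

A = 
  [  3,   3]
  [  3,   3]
Yes

tr(A) = 6, det(A) = 0
Characteristic polynomial: λ² - tr(A)λ + det(A) = λ² - 6λ
λ² - 6λ = λ(λ - 6)
Eigenvalues: 6, 0
λ=0: alg. mult. = 1, geom. mult. = 2 - rank(A - (0)I) = 2 - 1 = 1
λ=6: alg. mult. = 1, geom. mult. = 2 - rank(A - (6)I) = 2 - 1 = 1
Sum of geometric multiplicities equals n, so A has n independent eigenvectors.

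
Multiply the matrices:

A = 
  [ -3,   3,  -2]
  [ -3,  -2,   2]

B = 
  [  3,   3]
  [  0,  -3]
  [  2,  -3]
AB = 
  [-13, -12]
  [ -5,  -9]

A is 2×3 and B is 3×2, so AB is 2×2. Each entry is (row of A)·(column of B):
AB[1,1] = (-3)(3) + (3)(0) + (-2)(2) = -13
AB[1,2] = (-3)(3) + (3)(-3) + (-2)(-3) = -12
AB[2,1] = (-3)(3) + (-2)(0) + (2)(2) = -5
AB[2,2] = (-3)(3) + (-2)(-3) + (2)(-3) = -9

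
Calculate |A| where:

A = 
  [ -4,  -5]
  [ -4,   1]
For a 2×2 matrix, det = ad - bc = (-4)(1) - (-5)(-4) = -24

det(A) = -24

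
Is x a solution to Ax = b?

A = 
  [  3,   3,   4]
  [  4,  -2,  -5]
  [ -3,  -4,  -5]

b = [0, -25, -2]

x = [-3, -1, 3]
Yes

Ax = [0, -25, -2] = b ✓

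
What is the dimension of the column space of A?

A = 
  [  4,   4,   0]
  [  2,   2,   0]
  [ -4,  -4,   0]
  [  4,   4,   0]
Row reduce:
R2 → R2 - (1/2)·R1
R3 → R3 + (1)·R1
R4 → R4 - (1)·R1
REF = 
  [  4,   4,   0]
  [  0,   0,   0]
  [  0,   0,   0]
  [  0,   0,   0]
Pivot columns: 1 → 1 pivot.
dim(Col(A)) = number of pivot columns = 1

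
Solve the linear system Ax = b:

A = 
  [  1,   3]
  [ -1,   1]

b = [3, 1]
Row reduce the augmented matrix [A|b]:
R2 → R2 + (1)·R1
REF = 
  [  1,   3,   3]
  [  0,   4,   4]

Back-substitution:
x₂ = 4 / 4 = 1
x₁ = (3 - (3)(1)) / 1 = 0

x = [0, 1]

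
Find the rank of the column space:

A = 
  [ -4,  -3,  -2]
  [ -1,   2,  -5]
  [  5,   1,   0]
dim(Col(A)) = 3

Row reduce:
R2 → R2 - (1/4)·R1
R3 → R3 + (5/4)·R1
R3 → R3 + (1)·R2
REF = 
  [  -4,   -3,   -2]
  [   0, 11/4, -9/2]
  [   0,    0,   -7]
Pivot columns: 1, 2, 3 → 3 pivots.
dim(Col(A)) = number of pivot columns = 3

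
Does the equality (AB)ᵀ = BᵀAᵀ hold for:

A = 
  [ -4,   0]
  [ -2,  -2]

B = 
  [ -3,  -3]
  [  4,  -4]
Yes

(AB)ᵀ = 
  [ 12,  -2]
  [ 12,  14]

BᵀAᵀ = 
  [ 12,  -2]
  [ 12,  14]

Both sides are equal — this is the standard identity (AB)ᵀ = BᵀAᵀ, which holds for all A, B.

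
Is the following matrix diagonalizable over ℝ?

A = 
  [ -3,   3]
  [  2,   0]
Yes

tr(A) = -3, det(A) = -6
Characteristic polynomial: λ² - tr(A)λ + det(A) = λ² + 3λ - 6
λ² + 3λ - 6 = 0  ⇒  λ = (-3 ± √((3)² - 4·(-6)))/2 = (-3 ± √(33))/2
  = (-3 + √33)/2,  (-3 - √33)/2
Eigenvalues: (-3 + √33)/2, (-3 - √33)/2  (≈ 1.372, -4.372)
The two irrational eigenvalues are distinct (simple), so each has alg. mult. = geom. mult. = 1.
Sum of geometric multiplicities equals n, so A has n independent eigenvectors.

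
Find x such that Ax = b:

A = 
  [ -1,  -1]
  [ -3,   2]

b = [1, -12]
Row reduce the augmented matrix [A|b]:
R2 → R2 - (3)·R1
REF = 
  [ -1,  -1,   1]
  [  0,   5, -15]

Back-substitution:
x₂ = (-15) / 5 = -3
x₁ = (1 - (-1)(-3)) / (-1) = 2

x = [2, -3]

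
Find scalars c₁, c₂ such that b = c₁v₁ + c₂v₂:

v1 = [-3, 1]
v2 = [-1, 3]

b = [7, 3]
c1 = -3, c2 = 2

b = -3·v1 + 2·v2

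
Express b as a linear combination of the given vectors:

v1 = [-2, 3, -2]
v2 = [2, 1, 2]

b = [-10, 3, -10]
c1 = 2, c2 = -3

b = 2·v1 + -3·v2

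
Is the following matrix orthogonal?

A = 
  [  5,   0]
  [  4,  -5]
No

AᵀA = 
  [ 41, -20]
  [-20,  25]
≠ I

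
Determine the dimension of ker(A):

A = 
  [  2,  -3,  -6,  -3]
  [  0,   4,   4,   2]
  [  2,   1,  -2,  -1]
nullity(A) = 2

Row reduce:
R3 → R3 - (1)·R1
R3 → R3 - (1)·R2
REF = 
  [  2,  -3,  -6,  -3]
  [  0,   4,   4,   2]
  [  0,   0,   0,   0]
Pivot columns: 1, 2 → 2 pivots.
rank(A) = 2, so nullity(A) = 4 - 2 = 2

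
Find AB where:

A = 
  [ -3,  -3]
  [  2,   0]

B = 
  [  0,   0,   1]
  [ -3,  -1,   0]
AB = 
  [  9,   3,  -3]
  [  0,   0,   2]

A is 2×2 and B is 2×3, so AB is 2×3. Each entry is (row of A)·(column of B):
AB[1,1] = (-3)(0) + (-3)(-3) = 9
AB[1,2] = (-3)(0) + (-3)(-1) = 3
AB[1,3] = (-3)(1) + (-3)(0) = -3
AB[2,1] = (2)(0) + (0)(-3) = 0
AB[2,2] = (2)(0) + (0)(-1) = 0
AB[2,3] = (2)(1) + (0)(0) = 2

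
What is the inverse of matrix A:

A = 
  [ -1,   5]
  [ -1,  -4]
det(A) = (-1)(-4) - (5)(-1) = 9
For a 2×2 matrix, A⁻¹ = (1/det(A)) · [[d, -b], [-c, a]]
    = (1/9) · [[-4, -5], [1, -1]]

A⁻¹ = 
  [-4/9, -5/9]
  [ 1/9, -1/9]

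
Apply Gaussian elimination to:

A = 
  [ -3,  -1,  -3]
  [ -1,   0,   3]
Row operations:
R2 → R2 - (1/3)·R1

Resulting echelon form:
REF = 
  [ -3,  -1,  -3]
  [  0, 1/3,   4]

Rank = 2 (number of non-zero pivot rows).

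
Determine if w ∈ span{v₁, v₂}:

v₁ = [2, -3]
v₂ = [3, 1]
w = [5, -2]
Yes

Form the augmented matrix and row-reduce:
[v₁|v₂|w] = 
  [  2,   3,   5]
  [ -3,   1,  -2]
R2 → R2 + (3/2)·R1
REF = 
  [   2,    3,    5]
  [   0, 11/2, 11/2]

No row of the form [0 0 | nonzero], so the system is consistent. Back-substitution gives c₁ = 1, c₂ = 1: w = (1)·v₁ + (1)·v₂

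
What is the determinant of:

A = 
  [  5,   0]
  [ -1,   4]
20

For a 2×2 matrix, det = ad - bc = (5)(4) - (0)(-1) = 20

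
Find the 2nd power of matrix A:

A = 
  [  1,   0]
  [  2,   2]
A² = A·A:
A²[1,1] = (1)(1) + (0)(2) = 1
A²[1,2] = (1)(0) + (0)(2) = 0
A²[2,1] = (2)(1) + (2)(2) = 6
A²[2,2] = (2)(0) + (2)(2) = 4
A² = 
  [  1,   0]
  [  6,   4]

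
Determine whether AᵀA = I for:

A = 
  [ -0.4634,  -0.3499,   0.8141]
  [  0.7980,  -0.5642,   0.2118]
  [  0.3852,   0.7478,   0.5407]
Yes

AᵀA = 
  [  0.9999,   0,   0]
  [  0,   1,   0]
  [  0,   0,   1]
≈ I (equal to I up to the 4-dp rounding of the entries)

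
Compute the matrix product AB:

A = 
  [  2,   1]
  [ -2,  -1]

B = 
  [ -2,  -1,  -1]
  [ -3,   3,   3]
AB = 
  [ -7,   1,   1]
  [  7,  -1,  -1]

A is 2×2 and B is 2×3, so AB is 2×3. Each entry is (row of A)·(column of B):
AB[1,1] = (2)(-2) + (1)(-3) = -7
AB[1,2] = (2)(-1) + (1)(3) = 1
AB[1,3] = (2)(-1) + (1)(3) = 1
AB[2,1] = (-2)(-2) + (-1)(-3) = 7
AB[2,2] = (-2)(-1) + (-1)(3) = -1
AB[2,3] = (-2)(-1) + (-1)(3) = -1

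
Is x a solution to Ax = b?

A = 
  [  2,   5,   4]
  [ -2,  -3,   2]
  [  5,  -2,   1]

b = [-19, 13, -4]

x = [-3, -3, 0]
No

Ax = [-21, 15, -9] ≠ b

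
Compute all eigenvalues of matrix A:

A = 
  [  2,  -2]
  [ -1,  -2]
λ = √6, -√6  (≈ 2.449, -2.449)

tr(A) = 0, det(A) = -6
Characteristic polynomial: λ² - tr(A)λ + det(A) = λ² - 6
λ² - 6 = 0  ⇒  λ = (0 ± √((0)² - 4·(-6)))/2 = (0 ± √(24))/2
  = √6,  -√6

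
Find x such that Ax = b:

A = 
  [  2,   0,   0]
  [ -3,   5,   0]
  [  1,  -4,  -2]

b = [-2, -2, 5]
Row reduce the augmented matrix [A|b]:
R2 → R2 + (3/2)·R1
R3 → R3 - (1/2)·R1
R3 → R3 + (4/5)·R2
REF = 
  [  2,   0,   0,  -2]
  [  0,   5,   0,  -5]
  [  0,   0,  -2,   2]

Back-substitution:
x₃ = 2 / (-2) = -1
x₂ = (-5 - (0)(-1)) / 5 = -1
x₁ = (-2 - (0)(-1) - (0)(-1)) / 2 = -1

x = [-1, -1, -1]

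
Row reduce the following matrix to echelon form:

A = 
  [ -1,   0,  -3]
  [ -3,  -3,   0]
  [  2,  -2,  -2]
Row operations:
R2 → R2 - (3)·R1
R3 → R3 + (2)·R1
R3 → R3 - (2/3)·R2

Resulting echelon form:
REF = 
  [ -1,   0,  -3]
  [  0,  -3,   9]
  [  0,   0, -14]

Rank = 3 (number of non-zero pivot rows).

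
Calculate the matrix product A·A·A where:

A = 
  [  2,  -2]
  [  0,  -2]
A^3 = 
  [  8,  -8]
  [  0,  -8]

A² = A·A:
A²[1,1] = (2)(2) + (-2)(0) = 4
A²[1,2] = (2)(-2) + (-2)(-2) = 0
A²[2,1] = (0)(2) + (-2)(0) = 0
A²[2,2] = (0)(-2) + (-2)(-2) = 4
A² = 
  [  4,   0]
  [  0,   4]

A^3 = A^2·A:
A^3[1,1] = (4)(2) + (0)(0) = 8
A^3[1,2] = (4)(-2) + (0)(-2) = -8
A^3[2,1] = (0)(2) + (4)(0) = 0
A^3[2,2] = (0)(-2) + (4)(-2) = -8
A^3 = 
  [  8,  -8]
  [  0,  -8]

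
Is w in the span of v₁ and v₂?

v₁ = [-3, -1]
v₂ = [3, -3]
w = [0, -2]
Yes

Form the augmented matrix and row-reduce:
[v₁|v₂|w] = 
  [ -3,   3,   0]
  [ -1,  -3,  -2]
R2 → R2 - (1/3)·R1
REF = 
  [ -3,   3,   0]
  [  0,  -4,  -2]

No row of the form [0 0 | nonzero], so the system is consistent. Back-substitution gives c₁ = 1/2, c₂ = 1/2: w = (1/2)·v₁ + (1/2)·v₂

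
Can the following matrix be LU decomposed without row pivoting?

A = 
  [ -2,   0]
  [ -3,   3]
Yes.
A[1,1] = -2 ≠ 0, so Gaussian elimination proceeds without a row swap: multiplier ℓ₂₁ = (-3)/(-2) = 3/2, and U[2,2] = 3 - (3/2)(0) = 3.
L = 
  [  1,   0]
  [3/2,   1]
U = 
  [ -2,   0]
  [  0,   3]
Check row 2 of LU: [(3/2)(-2), (3/2)(0) + 3] = [-3, 3] = row 2 of A ✓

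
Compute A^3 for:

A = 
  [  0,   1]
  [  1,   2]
A^3 = 
  [  2,   5]
  [  5,  12]

A² = A·A:
A²[1,1] = (0)(0) + (1)(1) = 1
A²[1,2] = (0)(1) + (1)(2) = 2
A²[2,1] = (1)(0) + (2)(1) = 2
A²[2,2] = (1)(1) + (2)(2) = 5
A² = 
  [  1,   2]
  [  2,   5]

A^3 = A^2·A:
A^3[1,1] = (1)(0) + (2)(1) = 2
A^3[1,2] = (1)(1) + (2)(2) = 5
A^3[2,1] = (2)(0) + (5)(1) = 5
A^3[2,2] = (2)(1) + (5)(2) = 12
A^3 = 
  [  2,   5]
  [  5,  12]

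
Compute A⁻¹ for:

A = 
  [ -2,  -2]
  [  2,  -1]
det(A) = (-2)(-1) - (-2)(2) = 6
For a 2×2 matrix, A⁻¹ = (1/det(A)) · [[d, -b], [-c, a]]
    = (1/6) · [[-1, 2], [-2, -2]]

A⁻¹ = 
  [-1/6,  1/3]
  [-1/3, -1/3]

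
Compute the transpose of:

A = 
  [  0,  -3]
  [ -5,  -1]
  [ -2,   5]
Aᵀ = 
  [  0,  -5,  -2]
  [ -3,  -1,   5]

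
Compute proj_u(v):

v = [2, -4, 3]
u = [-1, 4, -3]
proj_u(v) = [27/26, -54/13, 81/26]

v·u = (2)(-1) + (-4)(4) + (3)(-3) = -27
u·u = (-1)² + (4)² + (-3)² = 26
proj_u(v) = (v·u / u·u) × u = (-27/26) × u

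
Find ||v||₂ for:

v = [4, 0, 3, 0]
5

||v||₂ = √((4)² + (0)² + (3)² + (0)²) = √25 = 5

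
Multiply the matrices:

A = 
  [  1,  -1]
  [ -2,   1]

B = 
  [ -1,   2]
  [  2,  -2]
AB = 
  [ -3,   4]
  [  4,  -6]

A is 2×2 and B is 2×2, so AB is 2×2. Each entry is (row of A)·(column of B):
AB[1,1] = (1)(-1) + (-1)(2) = -3
AB[1,2] = (1)(2) + (-1)(-2) = 4
AB[2,1] = (-2)(-1) + (1)(2) = 4
AB[2,2] = (-2)(2) + (1)(-2) = -6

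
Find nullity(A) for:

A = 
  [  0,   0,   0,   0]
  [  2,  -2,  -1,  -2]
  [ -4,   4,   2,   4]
nullity(A) = 3

Row reduce:
Swap R1 ↔ R2
R3 → R3 + (2)·R1
REF = 
  [  2,  -2,  -1,  -2]
  [  0,   0,   0,   0]
  [  0,   0,   0,   0]
Pivot columns: 1 → 1 pivot.
rank(A) = 1, so nullity(A) = 4 - 1 = 3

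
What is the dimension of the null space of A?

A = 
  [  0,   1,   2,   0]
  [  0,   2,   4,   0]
nullity(A) = 3

Row reduce:
R2 → R2 - (2)·R1
REF = 
  [  0,   1,   2,   0]
  [  0,   0,   0,   0]
Pivot columns: 2 → 1 pivot.
rank(A) = 1, so nullity(A) = 4 - 1 = 3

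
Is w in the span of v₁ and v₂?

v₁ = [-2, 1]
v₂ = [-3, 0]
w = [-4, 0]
Yes

Form the augmented matrix and row-reduce:
[v₁|v₂|w] = 
  [ -2,  -3,  -4]
  [  1,   0,   0]
R2 → R2 + (1/2)·R1
REF = 
  [  -2,   -3,   -4]
  [   0, -3/2,   -2]

No row of the form [0 0 | nonzero], so the system is consistent. Back-substitution gives c₁ = 0, c₂ = 4/3: w = (0)·v₁ + (4/3)·v₂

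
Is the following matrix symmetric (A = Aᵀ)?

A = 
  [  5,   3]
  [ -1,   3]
No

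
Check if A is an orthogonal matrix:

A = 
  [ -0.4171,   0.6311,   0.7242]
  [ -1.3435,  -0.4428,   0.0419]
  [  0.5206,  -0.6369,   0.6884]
No

AᵀA = 
  [  2.2500,   0.0001,   0]
  [  0.0001,   1,   0]
  [  0,   0,   1.0001]
≠ I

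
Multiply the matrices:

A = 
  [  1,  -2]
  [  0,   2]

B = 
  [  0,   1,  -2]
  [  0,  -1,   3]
AB = 
  [  0,   3,  -8]
  [  0,  -2,   6]

A is 2×2 and B is 2×3, so AB is 2×3. Each entry is (row of A)·(column of B):
AB[1,1] = (1)(0) + (-2)(0) = 0
AB[1,2] = (1)(1) + (-2)(-1) = 3
AB[1,3] = (1)(-2) + (-2)(3) = -8
AB[2,1] = (0)(0) + (2)(0) = 0
AB[2,2] = (0)(1) + (2)(-1) = -2
AB[2,3] = (0)(-2) + (2)(3) = 6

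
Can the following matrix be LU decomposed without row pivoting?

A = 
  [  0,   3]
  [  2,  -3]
No.
A[1,1] = 0 but A[2,1] = 2 ≠ 0. Any LU with L unit lower triangular has (LU)[1,1] = U[1,1] and (LU)[2,1] = L[2,1]·U[1,1]; matching A forces U[1,1] = 0, which then forces (LU)[2,1] = 0 ≠ 2. A row swap (pivoting) is required.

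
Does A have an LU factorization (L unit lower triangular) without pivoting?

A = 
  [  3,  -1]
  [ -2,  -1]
Yes.
A[1,1] = 3 ≠ 0, so Gaussian elimination proceeds without a row swap: multiplier ℓ₂₁ = (-2)/(3) = -2/3, and U[2,2] = -1 - (-2/3)(-1) = -5/3.
L = 
  [   1,    0]
  [-2/3,    1]
U = 
  [   3,   -1]
  [   0, -5/3]
Check row 2 of LU: [(-2/3)(3), (-2/3)(-1) + (-5/3)] = [-2, -1] = row 2 of A ✓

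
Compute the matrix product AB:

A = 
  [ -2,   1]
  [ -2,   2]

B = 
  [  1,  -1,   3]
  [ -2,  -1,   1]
AB = 
  [ -4,   1,  -5]
  [ -6,   0,  -4]

A is 2×2 and B is 2×3, so AB is 2×3. Each entry is (row of A)·(column of B):
AB[1,1] = (-2)(1) + (1)(-2) = -4
AB[1,2] = (-2)(-1) + (1)(-1) = 1
AB[1,3] = (-2)(3) + (1)(1) = -5
AB[2,1] = (-2)(1) + (2)(-2) = -6
AB[2,2] = (-2)(-1) + (2)(-1) = 0
AB[2,3] = (-2)(3) + (2)(1) = -4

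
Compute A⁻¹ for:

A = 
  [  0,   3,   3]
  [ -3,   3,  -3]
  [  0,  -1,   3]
det(A) = (0)·((3)(3) - (-3)(-1)) - (3)·((-3)(3) - (-3)(0)) + (3)·((-3)(-1) - (3)(0))
  = (0)(6) - (3)(-9) + (3)(3)
  = 36
det(A) = 36 ≠ 0, so A is invertible.

Cofactors Cᵢⱼ = (-1)ⁱ⁺ʲ·Mᵢⱼ:
C = 
  [  6,   9,   3]
  [-12,   0,   0]
  [-18,  -9,   9]

adj(A) = Cᵀ:
adj(A) = 
  [  6, -12, -18]
  [  9,   0,  -9]
  [  3,   0,   9]

A⁻¹ = (1/36) · adj(A):
A⁻¹ = 
  [ 1/6, -1/3, -1/2]
  [ 1/4,    0, -1/4]
  [1/12,    0,  1/4]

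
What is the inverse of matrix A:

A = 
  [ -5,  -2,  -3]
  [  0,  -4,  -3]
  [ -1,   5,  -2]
det(A) = (-5)·((-4)(-2) - (-3)(5)) - (-2)·((0)(-2) - (-3)(-1)) + (-3)·((0)(5) - (-4)(-1))
  = (-5)(23) - (-2)(-3) + (-3)(-4)
  = -109
det(A) = -109 ≠ 0, so A is invertible.

Cofactors Cᵢⱼ = (-1)ⁱ⁺ʲ·Mᵢⱼ:
C = 
  [ 23,   3,  -4]
  [-19,   7,  27]
  [ -6, -15,  20]

adj(A) = Cᵀ:
adj(A) = 
  [ 23, -19,  -6]
  [  3,   7, -15]
  [ -4,  27,  20]

A⁻¹ = (-1/109) · adj(A):
A⁻¹ = 
  [-23/109,  19/109,   6/109]
  [ -3/109,  -7/109,  15/109]
  [  4/109, -27/109, -20/109]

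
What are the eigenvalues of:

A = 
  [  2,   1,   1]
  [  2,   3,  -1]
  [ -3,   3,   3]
λ = 4, 2 + i√5, 2 - i√5  (≈ 4, 2 + 2.236i, 2 - 2.236i)

Characteristic polynomial: det(λI - A) = λ³ - 8λ² + 25λ - 36
Testing integer divisors of the constant term: p(4) = 0, so (λ - 4) is a factor:
p(λ) = (λ - 4)(λ² - 4λ + 9)
λ² - 4λ + 9 = 0  ⇒  λ = (4 ± √((-4)² - 4·(9)))/2 = (4 ± √(-20))/2
  = 2 + i√5,  2 - i√5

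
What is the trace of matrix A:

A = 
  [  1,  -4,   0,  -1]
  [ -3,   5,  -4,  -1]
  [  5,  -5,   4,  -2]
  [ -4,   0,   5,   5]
15

tr(A) = 1 + 5 + 4 + 5 = 15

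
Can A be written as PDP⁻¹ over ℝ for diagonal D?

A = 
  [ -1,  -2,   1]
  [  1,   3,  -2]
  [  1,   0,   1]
No

Characteristic polynomial: det(λI - A) = λ³ - 3λ²
The constant term is 0, so λ = 0 is a root: p(λ) = λ(λ² - 3λ)
λ² - 3λ = λ(λ - 3)
Eigenvalues: 0, 3, 0
λ=0: alg. mult. = 2, geom. mult. = 3 - rank(A - (0)I) = 3 - 2 = 1
λ=3: alg. mult. = 1, geom. mult. = 3 - rank(A - (3)I) = 3 - 2 = 1
Sum of geometric multiplicities = 2 < n = 3, so there aren't enough independent eigenvectors.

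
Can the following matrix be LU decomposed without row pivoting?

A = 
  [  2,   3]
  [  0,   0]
Yes.
A[1,1] = 2 ≠ 0, so Gaussian elimination proceeds without a row swap: multiplier ℓ₂₁ = (0)/(2) = 0, and U[2,2] = 0 - (0)(3) = 0.
L = 
  [  1,   0]
  [  0,   1]
U = 
  [  2,   3]
  [  0,   0]
Check row 2 of LU: [(0)(2), (0)(3) + 0] = [0, 0] = row 2 of A ✓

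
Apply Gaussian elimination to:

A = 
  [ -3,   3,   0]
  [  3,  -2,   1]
Row operations:
R2 → R2 + (1)·R1

Resulting echelon form:
REF = 
  [ -3,   3,   0]
  [  0,   1,   1]

Rank = 2 (number of non-zero pivot rows).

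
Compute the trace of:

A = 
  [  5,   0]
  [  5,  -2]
3

tr(A) = 5 + -2 = 3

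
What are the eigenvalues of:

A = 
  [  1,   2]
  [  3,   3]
tr(A) = 4, det(A) = -3
Characteristic polynomial: λ² - tr(A)λ + det(A) = λ² - 4λ - 3
λ² - 4λ - 3 = 0  ⇒  λ = (4 ± √((-4)² - 4·(-3)))/2 = (4 ± √(28))/2
  = 2 + √7,  2 - √7

λ = 2 + √7, 2 - √7  (≈ 4.646, -0.6458)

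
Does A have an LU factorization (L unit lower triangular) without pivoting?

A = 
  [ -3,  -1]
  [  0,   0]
Yes.
A[1,1] = -3 ≠ 0, so Gaussian elimination proceeds without a row swap: multiplier ℓ₂₁ = (0)/(-3) = 0, and U[2,2] = 0 - (0)(-1) = 0.
L = 
  [  1,   0]
  [  0,   1]
U = 
  [ -3,  -1]
  [  0,   0]
Check row 2 of LU: [(0)(-3), (0)(-1) + 0] = [0, 0] = row 2 of A ✓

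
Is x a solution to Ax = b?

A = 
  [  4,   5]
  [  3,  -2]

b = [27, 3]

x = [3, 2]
No

Ax = [22, 5] ≠ b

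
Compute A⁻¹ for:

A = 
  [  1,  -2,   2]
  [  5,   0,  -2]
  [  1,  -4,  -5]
det(A) = (1)·((0)(-5) - (-2)(-4)) - (-2)·((5)(-5) - (-2)(1)) + (2)·((5)(-4) - (0)(1))
  = (1)(-8) - (-2)(-23) + (2)(-20)
  = -94
det(A) = -94 ≠ 0, so A is invertible.

Cofactors Cᵢⱼ = (-1)ⁱ⁺ʲ·Mᵢⱼ:
C = 
  [ -8,  23, -20]
  [-18,  -7,   2]
  [  4,  12,  10]

adj(A) = Cᵀ:
adj(A) = 
  [ -8, -18,   4]
  [ 23,  -7,  12]
  [-20,   2,  10]

A⁻¹ = (-1/94) · adj(A):
A⁻¹ = 
  [  4/47,   9/47,  -2/47]
  [-23/94,   7/94,  -6/47]
  [ 10/47,  -1/47,  -5/47]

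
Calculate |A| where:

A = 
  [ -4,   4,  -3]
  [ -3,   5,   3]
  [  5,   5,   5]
200

Cofactor expansion along row 1:
det(A) = (-4)·((5)(5) - (3)(5)) - (4)·((-3)(5) - (3)(5)) + (-3)·((-3)(5) - (5)(5))
  = (-4)(10) - (4)(-30) + (-3)(-40)
  = 200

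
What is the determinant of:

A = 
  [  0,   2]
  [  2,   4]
For a 2×2 matrix, det = ad - bc = (0)(4) - (2)(2) = -4

det(A) = -4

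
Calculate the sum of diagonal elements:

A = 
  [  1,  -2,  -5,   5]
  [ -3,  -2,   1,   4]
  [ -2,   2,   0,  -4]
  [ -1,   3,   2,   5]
4

tr(A) = 1 + -2 + 0 + 5 = 4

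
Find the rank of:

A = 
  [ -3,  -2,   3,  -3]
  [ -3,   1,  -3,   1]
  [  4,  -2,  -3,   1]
rank(A) = 3

Row reduce:
R2 → R2 - (1)·R1
R3 → R3 + (4/3)·R1
R3 → R3 + (14/9)·R2
REF = 
  [   -3,    -2,     3,    -3]
  [    0,     3,    -6,     4]
  [    0,     0, -25/3,  29/9]
Pivot columns: 1, 2, 3 → 3 pivots.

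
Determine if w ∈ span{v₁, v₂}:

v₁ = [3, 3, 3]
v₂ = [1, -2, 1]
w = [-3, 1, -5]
No

Form the augmented matrix and row-reduce:
[v₁|v₂|w] = 
  [  3,   1,  -3]
  [  3,  -2,   1]
  [  3,   1,  -5]
R2 → R2 - (1)·R1
R3 → R3 - (1)·R1
REF = 
  [  3,   1,  -3]
  [  0,  -3,   4]
  [  0,   0,  -2]

Row 3 reads [0 0 | -2], i.e. 0 = -2, so the system is inconsistent and w ∉ span{v₁, v₂}.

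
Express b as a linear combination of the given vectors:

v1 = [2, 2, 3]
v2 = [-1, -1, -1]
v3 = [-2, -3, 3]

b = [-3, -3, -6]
c1 = -3, c2 = -3, c3 = 0

b = -3·v1 + -3·v2 + 0·v3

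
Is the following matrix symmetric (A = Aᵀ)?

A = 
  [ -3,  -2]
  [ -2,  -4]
Yes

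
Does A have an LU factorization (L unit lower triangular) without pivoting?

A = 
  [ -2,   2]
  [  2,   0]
Yes.
A[1,1] = -2 ≠ 0, so Gaussian elimination proceeds without a row swap: multiplier ℓ₂₁ = (2)/(-2) = -1, and U[2,2] = 0 - (-1)(2) = 2.
L = 
  [  1,   0]
  [ -1,   1]
U = 
  [ -2,   2]
  [  0,   2]
Check row 2 of LU: [(-1)(-2), (-1)(2) + 2] = [2, 0] = row 2 of A ✓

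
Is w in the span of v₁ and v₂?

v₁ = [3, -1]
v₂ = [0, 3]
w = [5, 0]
Yes

Form the augmented matrix and row-reduce:
[v₁|v₂|w] = 
  [  3,   0,   5]
  [ -1,   3,   0]
R2 → R2 + (1/3)·R1
REF = 
  [  3,   0,   5]
  [  0,   3, 5/3]

No row of the form [0 0 | nonzero], so the system is consistent. Back-substitution gives c₁ = 5/3, c₂ = 5/9: w = (5/3)·v₁ + (5/9)·v₂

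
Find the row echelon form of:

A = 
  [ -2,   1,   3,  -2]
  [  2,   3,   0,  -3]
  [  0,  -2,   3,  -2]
Row operations:
R2 → R2 + (1)·R1
R3 → R3 + (1/2)·R2

Resulting echelon form:
REF = 
  [  -2,    1,    3,   -2]
  [   0,    4,    3,   -5]
  [   0,    0,  9/2, -9/2]

Rank = 3 (number of non-zero pivot rows).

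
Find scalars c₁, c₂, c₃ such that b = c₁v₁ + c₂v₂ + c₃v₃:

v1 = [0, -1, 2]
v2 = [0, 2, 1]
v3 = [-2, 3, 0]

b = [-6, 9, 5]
c1 = 2, c2 = 1, c3 = 3

b = 2·v1 + 1·v2 + 3·v3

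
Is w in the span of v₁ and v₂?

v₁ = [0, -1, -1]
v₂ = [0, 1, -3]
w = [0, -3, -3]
Yes

Form the augmented matrix and row-reduce:
[v₁|v₂|w] = 
  [  0,   0,   0]
  [ -1,   1,  -3]
  [ -1,  -3,  -3]
Swap R1 ↔ R2
R3 → R3 - (1)·R1
Swap R2 ↔ R3
REF = 
  [ -1,   1,  -3]
  [  0,  -4,   0]
  [  0,   0,   0]

No row of the form [0 0 | nonzero], so the system is consistent. Back-substitution gives c₁ = 3, c₂ = 0: w = (3)·v₁ + (0)·v₂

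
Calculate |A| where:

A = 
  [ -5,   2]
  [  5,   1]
-15

For a 2×2 matrix, det = ad - bc = (-5)(1) - (2)(5) = -15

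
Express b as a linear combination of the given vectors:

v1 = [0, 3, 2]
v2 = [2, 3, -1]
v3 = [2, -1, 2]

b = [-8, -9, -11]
c1 = -3, c2 = -1, c3 = -3

b = -3·v1 + -1·v2 + -3·v3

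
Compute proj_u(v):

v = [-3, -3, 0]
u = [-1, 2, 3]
v·u = (-3)(-1) + (-3)(2) + (0)(3) = -3
u·u = (-1)² + (2)² + (3)² = 14
proj_u(v) = (v·u / u·u) × u = (-3/14) × u

proj_u(v) = [3/14, -3/7, -9/14]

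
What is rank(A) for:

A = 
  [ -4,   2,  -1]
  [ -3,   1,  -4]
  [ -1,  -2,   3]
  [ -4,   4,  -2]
rank(A) = 3

Row reduce:
R2 → R2 - (3/4)·R1
R3 → R3 - (1/4)·R1
R4 → R4 - (1)·R1
R3 → R3 - (5)·R2
R4 → R4 + (4)·R2
R4 → R4 + (28/39)·R3
REF = 
  [   -4,     2,    -1]
  [    0,  -1/2, -13/4]
  [    0,     0,  39/2]
  [    0,     0,     0]
Pivot columns: 1, 2, 3 → 3 pivots.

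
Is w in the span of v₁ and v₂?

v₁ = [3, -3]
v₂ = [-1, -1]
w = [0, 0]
Yes

Form the augmented matrix and row-reduce:
[v₁|v₂|w] = 
  [  3,  -1,   0]
  [ -3,  -1,   0]
R2 → R2 + (1)·R1
REF = 
  [  3,  -1,   0]
  [  0,  -2,   0]

No row of the form [0 0 | nonzero], so the system is consistent. Back-substitution gives c₁ = 0, c₂ = 0: w = (0)·v₁ + (0)·v₂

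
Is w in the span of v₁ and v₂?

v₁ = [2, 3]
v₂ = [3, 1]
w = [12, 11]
Yes

Form the augmented matrix and row-reduce:
[v₁|v₂|w] = 
  [  2,   3,  12]
  [  3,   1,  11]
R2 → R2 - (3/2)·R1
REF = 
  [   2,    3,   12]
  [   0, -7/2,   -7]

No row of the form [0 0 | nonzero], so the system is consistent. Back-substitution gives c₁ = 3, c₂ = 2: w = (3)·v₁ + (2)·v₂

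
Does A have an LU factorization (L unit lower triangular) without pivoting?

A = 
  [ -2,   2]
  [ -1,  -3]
Yes.
A[1,1] = -2 ≠ 0, so Gaussian elimination proceeds without a row swap: multiplier ℓ₂₁ = (-1)/(-2) = 1/2, and U[2,2] = -3 - (1/2)(2) = -4.
L = 
  [  1,   0]
  [1/2,   1]
U = 
  [ -2,   2]
  [  0,  -4]
Check row 2 of LU: [(1/2)(-2), (1/2)(2) + (-4)] = [-1, -3] = row 2 of A ✓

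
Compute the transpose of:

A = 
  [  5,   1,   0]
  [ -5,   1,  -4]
Aᵀ = 
  [  5,  -5]
  [  1,   1]
  [  0,  -4]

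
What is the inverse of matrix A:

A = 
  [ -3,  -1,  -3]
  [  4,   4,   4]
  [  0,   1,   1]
det(A) = (-3)·((4)(1) - (4)(1)) - (-1)·((4)(1) - (4)(0)) + (-3)·((4)(1) - (4)(0))
  = (-3)(0) - (-1)(4) + (-3)(4)
  = -8
det(A) = -8 ≠ 0, so A is invertible.

Cofactors Cᵢⱼ = (-1)ⁱ⁺ʲ·Mᵢⱼ:
C = 
  [  0,  -4,   4]
  [ -2,  -3,   3]
  [  8,   0,  -8]

adj(A) = Cᵀ:
adj(A) = 
  [  0,  -2,   8]
  [ -4,  -3,   0]
  [  4,   3,  -8]

A⁻¹ = (-1/8) · adj(A):
A⁻¹ = 
  [   0,  1/4,   -1]
  [ 1/2,  3/8,    0]
  [-1/2, -3/8,    1]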